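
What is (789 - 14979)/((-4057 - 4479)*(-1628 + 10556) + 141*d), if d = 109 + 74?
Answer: 946/5078907 ≈ 0.00018626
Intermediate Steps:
d = 183
(789 - 14979)/((-4057 - 4479)*(-1628 + 10556) + 141*d) = (789 - 14979)/((-4057 - 4479)*(-1628 + 10556) + 141*183) = -14190/(-8536*8928 + 25803) = -14190/(-76209408 + 25803) = -14190/(-76183605) = -14190*(-1/76183605) = 946/5078907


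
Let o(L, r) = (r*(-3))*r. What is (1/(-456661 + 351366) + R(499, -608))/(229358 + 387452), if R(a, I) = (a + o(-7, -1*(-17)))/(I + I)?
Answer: 2421709/4935972680200 ≈ 4.9062e-7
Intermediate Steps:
o(L, r) = -3*r² (o(L, r) = (-3*r)*r = -3*r²)
R(a, I) = (-867 + a)/(2*I) (R(a, I) = (a - 3*(-1*(-17))²)/(I + I) = (a - 3*17²)/((2*I)) = (a - 3*289)*(1/(2*I)) = (a - 867)*(1/(2*I)) = (-867 + a)*(1/(2*I)) = (-867 + a)/(2*I))
(1/(-456661 + 351366) + R(499, -608))/(229358 + 387452) = (1/(-456661 + 351366) + (½)*(-867 + 499)/(-608))/(229358 + 387452) = (1/(-105295) + (½)*(-1/608)*(-368))/616810 = (-1/105295 + 23/76)*(1/616810) = (2421709/8002420)*(1/616810) = 2421709/4935972680200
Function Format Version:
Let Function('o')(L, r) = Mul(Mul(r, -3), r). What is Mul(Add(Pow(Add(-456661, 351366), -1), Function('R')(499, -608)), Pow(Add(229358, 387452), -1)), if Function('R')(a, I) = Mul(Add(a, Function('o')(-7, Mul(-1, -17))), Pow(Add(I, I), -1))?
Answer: Rational(2421709, 4935972680200) ≈ 4.9062e-7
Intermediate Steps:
Function('o')(L, r) = Mul(-3, Pow(r, 2)) (Function('o')(L, r) = Mul(Mul(-3, r), r) = Mul(-3, Pow(r, 2)))
Function('R')(a, I) = Mul(Rational(1, 2), Pow(I, -1), Add(-867, a)) (Function('R')(a, I) = Mul(Add(a, Mul(-3, Pow(Mul(-1, -17), 2))), Pow(Add(I, I), -1)) = Mul(Add(a, Mul(-3, Pow(17, 2))), Pow(Mul(2, I), -1)) = Mul(Add(a, Mul(-3, 289)), Mul(Rational(1, 2), Pow(I, -1))) = Mul(Add(a, -867), Mul(Rational(1, 2), Pow(I, -1))) = Mul(Add(-867, a), Mul(Rational(1, 2), Pow(I, -1))) = Mul(Rational(1, 2), Pow(I, -1), Add(-867, a)))
Mul(Add(Pow(Add(-456661, 351366), -1), Function('R')(499, -608)), Pow(Add(229358, 387452), -1)) = Mul(Add(Pow(Add(-456661, 351366), -1), Mul(Rational(1, 2), Pow(-608, -1), Add(-867, 499))), Pow(Add(229358, 387452), -1)) = Mul(Add(Pow(-105295, -1), Mul(Rational(1, 2), Rational(-1, 608), -368)), Pow(616810, -1)) = Mul(Add(Rational(-1, 105295), Rational(23, 76)), Rational(1, 616810)) = Mul(Rational(2421709, 8002420), Rational(1, 616810)) = Rational(2421709, 4935972680200)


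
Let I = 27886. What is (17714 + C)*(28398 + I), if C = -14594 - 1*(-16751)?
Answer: 1118419364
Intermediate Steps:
C = 2157 (C = -14594 + 16751 = 2157)
(17714 + C)*(28398 + I) = (17714 + 2157)*(28398 + 27886) = 19871*56284 = 1118419364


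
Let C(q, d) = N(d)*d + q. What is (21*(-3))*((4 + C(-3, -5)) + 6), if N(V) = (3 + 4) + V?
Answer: 189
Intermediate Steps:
N(V) = 7 + V
C(q, d) = q + d*(7 + d) (C(q, d) = (7 + d)*d + q = d*(7 + d) + q = q + d*(7 + d))
(21*(-3))*((4 + C(-3, -5)) + 6) = (21*(-3))*((4 + (-3 - 5*(7 - 5))) + 6) = -63*((4 + (-3 - 5*2)) + 6) = -63*((4 + (-3 - 10)) + 6) = -63*((4 - 13) + 6) = -63*(-9 + 6) = -63*(-3) = 189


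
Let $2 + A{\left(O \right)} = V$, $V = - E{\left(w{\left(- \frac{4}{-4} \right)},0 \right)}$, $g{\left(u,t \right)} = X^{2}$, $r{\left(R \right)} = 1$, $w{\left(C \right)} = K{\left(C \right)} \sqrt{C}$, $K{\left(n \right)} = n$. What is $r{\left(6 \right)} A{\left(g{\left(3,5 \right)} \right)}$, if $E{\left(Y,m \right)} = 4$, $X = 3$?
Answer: $-6$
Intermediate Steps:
$w{\left(C \right)} = C^{\frac{3}{2}}$ ($w{\left(C \right)} = C \sqrt{C} = C^{\frac{3}{2}}$)
$g{\left(u,t \right)} = 9$ ($g{\left(u,t \right)} = 3^{2} = 9$)
$V = -4$ ($V = \left(-1\right) 4 = -4$)
$A{\left(O \right)} = -6$ ($A{\left(O \right)} = -2 - 4 = -6$)
$r{\left(6 \right)} A{\left(g{\left(3,5 \right)} \right)} = 1 \left(-6\right) = -6$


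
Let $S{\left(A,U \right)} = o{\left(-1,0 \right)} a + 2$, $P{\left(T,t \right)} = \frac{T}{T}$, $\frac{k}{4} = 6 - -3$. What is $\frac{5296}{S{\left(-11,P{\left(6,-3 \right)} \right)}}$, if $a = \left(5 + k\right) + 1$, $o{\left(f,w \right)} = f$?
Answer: $- \frac{662}{5} \approx -132.4$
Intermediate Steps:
$k = 36$ ($k = 4 \left(6 - -3\right) = 4 \left(6 + 3\right) = 4 \cdot 9 = 36$)
$P{\left(T,t \right)} = 1$
$a = 42$ ($a = \left(5 + 36\right) + 1 = 41 + 1 = 42$)
$S{\left(A,U \right)} = -40$ ($S{\left(A,U \right)} = \left(-1\right) 42 + 2 = -42 + 2 = -40$)
$\frac{5296}{S{\left(-11,P{\left(6,-3 \right)} \right)}} = \frac{5296}{-40} = 5296 \left(- \frac{1}{40}\right) = - \frac{662}{5}$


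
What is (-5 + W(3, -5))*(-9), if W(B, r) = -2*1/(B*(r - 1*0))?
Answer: 219/5 ≈ 43.800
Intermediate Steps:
W(B, r) = -2/(B*r) (W(B, r) = -2*1/(B*(r + 0)) = -2*1/(B*r) = -2/(B*r))
(-5 + W(3, -5))*(-9) = (-5 - 2/(3*(-5)))*(-9) = (-5 - 2*⅓*(-⅕))*(-9) = (-5 + 2/15)*(-9) = -73/15*(-9) = 219/5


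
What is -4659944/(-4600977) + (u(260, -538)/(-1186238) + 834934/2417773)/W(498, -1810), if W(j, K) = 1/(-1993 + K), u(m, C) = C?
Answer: -8669733552741865792345/6597925722820795299 ≈ -1314.0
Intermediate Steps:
-4659944/(-4600977) + (u(260, -538)/(-1186238) + 834934/2417773)/W(498, -1810) = -4659944/(-4600977) + (-538/(-1186238) + 834934/2417773)/(1/(-1993 - 1810)) = -4659944*(-1/4600977) + (-538*(-1/1186238) + 834934*(1/2417773))/(1/(-3803)) = 4659944/4600977 + (269/593119 + 834934/2417773)/(-1/3803) = 4659944/4600977 + (495865600083/1434027103987)*(-3803) = 4659944/4600977 - 1885776877115649/1434027103987 = -8669733552741865792345/6597925722820795299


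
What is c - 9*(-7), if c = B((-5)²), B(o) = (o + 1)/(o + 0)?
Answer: 1601/25 ≈ 64.040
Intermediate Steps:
B(o) = (1 + o)/o
c = 26/25 (c = (1 + (-5)²)/((-5)²) = (1 + 25)/25 = (1/25)*26 = 26/25 ≈ 1.0400)
c - 9*(-7) = 26/25 - 9*(-7) = 26/25 + 63 = 1601/25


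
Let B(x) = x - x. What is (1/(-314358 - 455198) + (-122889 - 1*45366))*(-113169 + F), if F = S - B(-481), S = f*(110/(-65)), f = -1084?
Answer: 187405129092135569/10004228 ≈ 1.8733e+10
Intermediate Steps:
B(x) = 0
S = 23848/13 (S = -119240/(-65) = -119240*(-1)/65 = -1084*(-22/13) = 23848/13 ≈ 1834.5)
F = 23848/13 (F = 23848/13 - 1*0 = 23848/13 + 0 = 23848/13 ≈ 1834.5)
(1/(-314358 - 455198) + (-122889 - 1*45366))*(-113169 + F) = (1/(-314358 - 455198) + (-122889 - 1*45366))*(-113169 + 23848/13) = (1/(-769556) + (-122889 - 45366))*(-1447349/13) = (-1/769556 - 168255)*(-1447349/13) = -129481644781/769556*(-1447349/13) = 187405129092135569/10004228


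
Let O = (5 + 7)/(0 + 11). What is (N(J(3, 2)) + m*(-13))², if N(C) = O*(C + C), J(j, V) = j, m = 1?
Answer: 5041/121 ≈ 41.661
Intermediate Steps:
O = 12/11 ≈ 1.0909
N(C) = 24*C/11 (N(C) = 12*(C + C)/11 = 12*(2*C)/11 = 24*C/11)
(N(J(3, 2)) + m*(-13))² = ((24/11)*3 + 1*(-13))² = (72/11 - 13)² = (-71/11)² = 5041/121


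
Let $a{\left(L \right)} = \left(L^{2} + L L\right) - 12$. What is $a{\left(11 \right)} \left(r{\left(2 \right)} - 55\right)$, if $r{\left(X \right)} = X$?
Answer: $-12190$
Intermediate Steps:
$a{\left(L \right)} = -12 + 2 L^{2}$ ($a{\left(L \right)} = \left(L^{2} + L^{2}\right) - 12 = 2 L^{2} - 12 = -12 + 2 L^{2}$)
$a{\left(11 \right)} \left(r{\left(2 \right)} - 55\right) = \left(-12 + 2 \cdot 11^{2}\right) \left(2 - 55\right) = \left(-12 + 2 \cdot 121\right) \left(-53\right) = \left(-12 + 242\right) \left(-53\right) = 230 \left(-53\right) = -12190$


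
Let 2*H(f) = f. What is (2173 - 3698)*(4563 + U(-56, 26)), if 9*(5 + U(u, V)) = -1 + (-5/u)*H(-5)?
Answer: -7006348675/1008 ≈ -6.9507e+6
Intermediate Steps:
H(f) = f/2
U(u, V) = -46/9 + 25/(18*u) (U(u, V) = -5 + (-1 + (-5/u)*((1/2)*(-5)))/9 = -5 + (-1 - 5/u*(-5/2))/9 = -5 + (-1 + 25/(2*u))/9 = -5 + (-1/9 + 25/(18*u)) = -46/9 + 25/(18*u))
(2173 - 3698)*(4563 + U(-56, 26)) = (2173 - 3698)*(4563 + (1/18)*(25 - 92*(-56))/(-56)) = -1525*(4563 + (1/18)*(-1/56)*(25 + 5152)) = -1525*(4563 + (1/18)*(-1/56)*5177) = -1525*(4563 - 5177/1008) = -1525*4594327/1008 = -7006348675/1008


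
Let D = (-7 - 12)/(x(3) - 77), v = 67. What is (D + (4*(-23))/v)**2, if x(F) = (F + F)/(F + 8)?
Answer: 4015630161/3174984409 ≈ 1.2648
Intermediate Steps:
x(F) = 2*F/(8 + F) (x(F) = (2*F)/(8 + F) = 2*F/(8 + F))
D = 209/841 (D = (-7 - 12)/(2*3/(8 + 3) - 77) = -19/(2*3/11 - 77) = -19/(2*3*(1/11) - 77) = -19/(6/11 - 77) = -19/(-841/11) = -19*(-11/841) = 209/841 ≈ 0.24851)
(D + (4*(-23))/v)**2 = (209/841 + (4*(-23))/67)**2 = (209/841 - 92*1/67)**2 = (209/841 - 92/67)**2 = (-63369/56347)**2 = 4015630161/3174984409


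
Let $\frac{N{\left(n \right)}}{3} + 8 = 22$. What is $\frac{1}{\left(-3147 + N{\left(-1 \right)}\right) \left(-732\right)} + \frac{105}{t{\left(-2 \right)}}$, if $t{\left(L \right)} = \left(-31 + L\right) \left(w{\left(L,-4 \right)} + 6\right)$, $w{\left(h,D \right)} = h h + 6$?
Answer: $- \frac{19887481}{100005840} \approx -0.19886$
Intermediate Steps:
$w{\left(h,D \right)} = 6 + h^{2}$ ($w{\left(h,D \right)} = h^{2} + 6 = 6 + h^{2}$)
$N{\left(n \right)} = 42$ ($N{\left(n \right)} = -24 + 3 \cdot 22 = -24 + 66 = 42$)
$t{\left(L \right)} = \left(-31 + L\right) \left(12 + L^{2}\right)$ ($t{\left(L \right)} = \left(-31 + L\right) \left(\left(6 + L^{2}\right) + 6\right) = \left(-31 + L\right) \left(12 + L^{2}\right)$)
$\frac{1}{\left(-3147 + N{\left(-1 \right)}\right) \left(-732\right)} + \frac{105}{t{\left(-2 \right)}} = \frac{1}{\left(-3147 + 42\right) \left(-732\right)} + \frac{105}{-372 + \left(-2\right)^{3} - 31 \left(-2\right)^{2} + 12 \left(-2\right)} = \frac{1}{-3105} \left(- \frac{1}{732}\right) + \frac{105}{-372 - 8 - 124 - 24} = \left(- \frac{1}{3105}\right) \left(- \frac{1}{732}\right) + \frac{105}{-372 - 8 - 124 - 24} = \frac{1}{2272860} + \frac{105}{-528} = \frac{1}{2272860} + 105 \left(- \frac{1}{528}\right) = \frac{1}{2272860} - \frac{35}{176} = - \frac{19887481}{100005840}$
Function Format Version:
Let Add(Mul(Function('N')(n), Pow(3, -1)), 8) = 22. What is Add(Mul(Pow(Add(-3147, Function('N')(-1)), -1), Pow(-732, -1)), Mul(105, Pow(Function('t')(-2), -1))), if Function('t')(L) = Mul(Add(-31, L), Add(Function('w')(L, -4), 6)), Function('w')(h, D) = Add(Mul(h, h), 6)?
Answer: Rational(-19887481, 100005840) ≈ -0.19886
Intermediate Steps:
Function('w')(h, D) = Add(6, Pow(h, 2)) (Function('w')(h, D) = Add(Pow(h, 2), 6) = Add(6, Pow(h, 2)))
Function('N')(n) = 42 (Function('N')(n) = Add(-24, Mul(3, 22)) = Add(-24, 66) = 42)
Function('t')(L) = Mul(Add(-31, L), Add(12, Pow(L, 2))) (Function('t')(L) = Mul(Add(-31, L), Add(Add(6, Pow(L, 2)), 6)) = Mul(Add(-31, L), Add(12, Pow(L, 2))))
Add(Mul(Pow(Add(-3147, Function('N')(-1)), -1), Pow(-732, -1)), Mul(105, Pow(Function('t')(-2), -1))) = Add(Mul(Pow(Add(-3147, 42), -1), Pow(-732, -1)), Mul(105, Pow(Add(-372, Pow(-2, 3), Mul(-31, Pow(-2, 2)), Mul(12, -2)), -1))) = Add(Mul(Pow(-3105, -1), Rational(-1, 732)), Mul(105, Pow(Add(-372, -8, Mul(-31, 4), -24), -1))) = Add(Mul(Rational(-1, 3105), Rational(-1, 732)), Mul(105, Pow(Add(-372, -8, -124, -24), -1))) = Add(Rational(1, 2272860), Mul(105, Pow(-528, -1))) = Add(Rational(1, 2272860), Mul(105, Rational(-1, 528))) = Add(Rational(1, 2272860), Rational(-35, 176)) = Rational(-19887481, 100005840)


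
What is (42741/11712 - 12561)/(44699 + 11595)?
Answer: -49023897/219771776 ≈ -0.22307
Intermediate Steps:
(42741/11712 - 12561)/(44699 + 11595) = (42741*(1/11712) - 12561)/56294 = (14247/3904 - 12561)*(1/56294) = -49023897/3904*1/56294 = -49023897/219771776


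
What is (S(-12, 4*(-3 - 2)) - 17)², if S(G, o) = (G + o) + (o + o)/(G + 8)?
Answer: 1521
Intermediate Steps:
S(G, o) = G + o + 2*o/(8 + G) (S(G, o) = (G + o) + (2*o)/(8 + G) = (G + o) + 2*o/(8 + G) = G + o + 2*o/(8 + G))
(S(-12, 4*(-3 - 2)) - 17)² = (((-12)² + 8*(-12) + 10*(4*(-3 - 2)) - 48*(-3 - 2))/(8 - 12) - 17)² = ((144 - 96 + 10*(4*(-5)) - 48*(-5))/(-4) - 17)² = (-(144 - 96 + 10*(-20) - 12*(-20))/4 - 17)² = (-(144 - 96 - 200 + 240)/4 - 17)² = (-¼*88 - 17)² = (-22 - 17)² = (-39)² = 1521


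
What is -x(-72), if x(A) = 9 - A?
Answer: -81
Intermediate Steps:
-x(-72) = -(9 - 1*(-72)) = -(9 + 72) = -1*81 = -81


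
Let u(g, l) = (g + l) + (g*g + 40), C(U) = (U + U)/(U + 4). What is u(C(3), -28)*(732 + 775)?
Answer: 1003662/49 ≈ 20483.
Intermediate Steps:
C(U) = 2*U/(4 + U) (C(U) = (2*U)/(4 + U) = 2*U/(4 + U))
u(g, l) = 40 + g + l + g**2 (u(g, l) = (g + l) + (g**2 + 40) = (g + l) + (40 + g**2) = 40 + g + l + g**2)
u(C(3), -28)*(732 + 775) = (40 + 2*3/(4 + 3) - 28 + (2*3/(4 + 3))**2)*(732 + 775) = (40 + 2*3/7 - 28 + (2*3/7)**2)*1507 = (40 + 2*3*(1/7) - 28 + (2*3*(1/7))**2)*1507 = (40 + 6/7 - 28 + (6/7)**2)*1507 = (40 + 6/7 - 28 + 36/49)*1507 = (666/49)*1507 = 1003662/49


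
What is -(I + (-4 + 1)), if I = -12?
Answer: 15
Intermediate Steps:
-(I + (-4 + 1)) = -(-12 + (-4 + 1)) = -(-12 - 3) = -1*(-15) = 15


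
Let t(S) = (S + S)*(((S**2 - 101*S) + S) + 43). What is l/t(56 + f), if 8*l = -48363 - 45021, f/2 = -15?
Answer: 1297/10868 ≈ 0.11934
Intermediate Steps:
f = -30 (f = 2*(-15) = -30)
t(S) = 2*S*(43 + S**2 - 100*S) (t(S) = (2*S)*((S**2 - 100*S) + 43) = (2*S)*(43 + S**2 - 100*S) = 2*S*(43 + S**2 - 100*S))
l = -11673 (l = (-48363 - 45021)/8 = (1/8)*(-93384) = -11673)
l/t(56 + f) = -11673*1/(2*(56 - 30)*(43 + (56 - 30)**2 - 100*(56 - 30))) = -11673*1/(52*(43 + 26**2 - 100*26)) = -11673*1/(52*(43 + 676 - 2600)) = -11673/(2*26*(-1881)) = -11673/(-97812) = -11673*(-1/97812) = 1297/10868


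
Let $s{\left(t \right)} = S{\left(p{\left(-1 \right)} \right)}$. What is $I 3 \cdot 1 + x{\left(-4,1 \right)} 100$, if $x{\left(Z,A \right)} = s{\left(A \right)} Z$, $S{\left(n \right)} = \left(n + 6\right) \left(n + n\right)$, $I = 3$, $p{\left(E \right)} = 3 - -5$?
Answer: $-89591$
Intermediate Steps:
$p{\left(E \right)} = 8$ ($p{\left(E \right)} = 3 + 5 = 8$)
$S{\left(n \right)} = 2 n \left(6 + n\right)$ ($S{\left(n \right)} = \left(6 + n\right) 2 n = 2 n \left(6 + n\right)$)
$s{\left(t \right)} = 224$ ($s{\left(t \right)} = 2 \cdot 8 \left(6 + 8\right) = 2 \cdot 8 \cdot 14 = 224$)
$x{\left(Z,A \right)} = 224 Z$
$I 3 \cdot 1 + x{\left(-4,1 \right)} 100 = 3 \cdot 3 \cdot 1 + 224 \left(-4\right) 100 = 9 \cdot 1 - 89600 = 9 - 89600 = -89591$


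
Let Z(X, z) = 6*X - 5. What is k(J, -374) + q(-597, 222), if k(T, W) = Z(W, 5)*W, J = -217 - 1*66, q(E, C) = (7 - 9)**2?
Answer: 841130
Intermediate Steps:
q(E, C) = 4 (q(E, C) = (-2)**2 = 4)
Z(X, z) = -5 + 6*X
J = -283 (J = -217 - 66 = -283)
k(T, W) = W*(-5 + 6*W) (k(T, W) = (-5 + 6*W)*W = W*(-5 + 6*W))
k(J, -374) + q(-597, 222) = -374*(-5 + 6*(-374)) + 4 = -374*(-5 - 2244) + 4 = -374*(-2249) + 4 = 841126 + 4 = 841130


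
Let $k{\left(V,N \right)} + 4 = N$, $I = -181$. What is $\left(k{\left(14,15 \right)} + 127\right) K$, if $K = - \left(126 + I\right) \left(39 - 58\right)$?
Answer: $-144210$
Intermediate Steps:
$K = -1045$ ($K = - \left(126 - 181\right) \left(39 - 58\right) = - \left(-55\right) \left(-19\right) = \left(-1\right) 1045 = -1045$)
$k{\left(V,N \right)} = -4 + N$
$\left(k{\left(14,15 \right)} + 127\right) K = \left(\left(-4 + 15\right) + 127\right) \left(-1045\right) = \left(11 + 127\right) \left(-1045\right) = 138 \left(-1045\right) = -144210$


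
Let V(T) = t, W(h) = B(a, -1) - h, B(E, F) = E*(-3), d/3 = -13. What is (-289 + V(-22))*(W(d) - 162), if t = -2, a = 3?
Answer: 38412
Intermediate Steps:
d = -39 (d = 3*(-13) = -39)
B(E, F) = -3*E
W(h) = -9 - h (W(h) = -3*3 - h = -9 - h)
V(T) = -2
(-289 + V(-22))*(W(d) - 162) = (-289 - 2)*((-9 - 1*(-39)) - 162) = -291*((-9 + 39) - 162) = -291*(30 - 162) = -291*(-132) = 38412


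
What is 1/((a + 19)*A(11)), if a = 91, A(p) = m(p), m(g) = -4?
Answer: -1/440 ≈ -0.0022727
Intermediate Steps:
A(p) = -4
1/((a + 19)*A(11)) = 1/((91 + 19)*(-4)) = 1/(110*(-4)) = 1/(-440) = -1/440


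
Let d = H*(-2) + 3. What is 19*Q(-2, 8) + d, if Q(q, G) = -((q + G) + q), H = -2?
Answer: -69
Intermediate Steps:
Q(q, G) = -G - 2*q (Q(q, G) = -((G + q) + q) = -(G + 2*q) = -G - 2*q)
d = 7 (d = -2*(-2) + 3 = 4 + 3 = 7)
19*Q(-2, 8) + d = 19*(-1*8 - 2*(-2)) + 7 = 19*(-8 + 4) + 7 = 19*(-4) + 7 = -76 + 7 = -69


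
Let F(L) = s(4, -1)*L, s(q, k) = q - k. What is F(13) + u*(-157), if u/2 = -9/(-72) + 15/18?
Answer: -2831/12 ≈ -235.92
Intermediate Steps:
F(L) = 5*L (F(L) = (4 - 1*(-1))*L = (4 + 1)*L = 5*L)
u = 23/12 (u = 2*(-9/(-72) + 15/18) = 2*(-9*(-1/72) + 15*(1/18)) = 2*(⅛ + ⅚) = 2*(23/24) = 23/12 ≈ 1.9167)
F(13) + u*(-157) = 5*13 + (23/12)*(-157) = 65 - 3611/12 = -2831/12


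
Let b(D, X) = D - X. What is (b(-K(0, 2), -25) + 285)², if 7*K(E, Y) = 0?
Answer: 96100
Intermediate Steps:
K(E, Y) = 0 (K(E, Y) = (⅐)*0 = 0)
(b(-K(0, 2), -25) + 285)² = ((-1*0 - 1*(-25)) + 285)² = ((0 + 25) + 285)² = (25 + 285)² = 310² = 96100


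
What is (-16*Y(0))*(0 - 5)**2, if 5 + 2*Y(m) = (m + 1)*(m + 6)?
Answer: -200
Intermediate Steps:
Y(m) = -5/2 + (1 + m)*(6 + m)/2 (Y(m) = -5/2 + ((m + 1)*(m + 6))/2 = -5/2 + ((1 + m)*(6 + m))/2 = -5/2 + (1 + m)*(6 + m)/2)
(-16*Y(0))*(0 - 5)**2 = (-16*(1/2 + (1/2)*0**2 + (7/2)*0))*(0 - 5)**2 = -16*(1/2 + (1/2)*0 + 0)*(-5)**2 = -16*(1/2 + 0 + 0)*25 = -16*1/2*25 = -8*25 = -200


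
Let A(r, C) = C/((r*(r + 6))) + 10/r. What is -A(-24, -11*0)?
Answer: 5/12 ≈ 0.41667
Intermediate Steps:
A(r, C) = 10/r + C/(r*(6 + r)) (A(r, C) = C/((r*(6 + r))) + 10/r = C*(1/(r*(6 + r))) + 10/r = C/(r*(6 + r)) + 10/r = 10/r + C/(r*(6 + r)))
-A(-24, -11*0) = -(60 - 11*0 + 10*(-24))/((-24)*(6 - 24)) = -(-1)*(60 + 0 - 240)/(24*(-18)) = -(-1)*(-1)*(-180)/(24*18) = -1*(-5/12) = 5/12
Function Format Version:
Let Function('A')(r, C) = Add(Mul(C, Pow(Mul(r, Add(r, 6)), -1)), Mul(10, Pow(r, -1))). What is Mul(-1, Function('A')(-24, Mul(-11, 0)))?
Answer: Rational(5, 12) ≈ 0.41667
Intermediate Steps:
Function('A')(r, C) = Add(Mul(10, Pow(r, -1)), Mul(C, Pow(r, -1), Pow(Add(6, r), -1))) (Function('A')(r, C) = Add(Mul(C, Pow(Mul(r, Add(6, r)), -1)), Mul(10, Pow(r, -1))) = Add(Mul(C, Mul(Pow(r, -1), Pow(Add(6, r), -1))), Mul(10, Pow(r, -1))) = Add(Mul(C, Pow(r, -1), Pow(Add(6, r), -1)), Mul(10, Pow(r, -1))) = Add(Mul(10, Pow(r, -1)), Mul(C, Pow(r, -1), Pow(Add(6, r), -1))))
Mul(-1, Function('A')(-24, Mul(-11, 0))) = Mul(-1, Mul(Pow(-24, -1), Pow(Add(6, -24), -1), Add(60, Mul(-11, 0), Mul(10, -24)))) = Mul(-1, Mul(Rational(-1, 24), Pow(-18, -1), Add(60, 0, -240))) = Mul(-1, Mul(Rational(-1, 24), Rational(-1, 18), -180)) = Mul(-1, Rational(-5, 12)) = Rational(5, 12)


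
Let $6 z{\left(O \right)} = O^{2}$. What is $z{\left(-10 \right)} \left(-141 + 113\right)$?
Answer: $- \frac{1400}{3} \approx -466.67$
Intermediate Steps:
$z{\left(O \right)} = \frac{O^{2}}{6}$
$z{\left(-10 \right)} \left(-141 + 113\right) = \frac{\left(-10\right)^{2}}{6} \left(-141 + 113\right) = \frac{1}{6} \cdot 100 \left(-28\right) = \frac{50}{3} \left(-28\right) = - \frac{1400}{3}$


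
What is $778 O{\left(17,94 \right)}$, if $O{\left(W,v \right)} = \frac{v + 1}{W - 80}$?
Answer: $- \frac{73910}{63} \approx -1173.2$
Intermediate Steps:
$O{\left(W,v \right)} = \frac{1 + v}{-80 + W}$
$778 O{\left(17,94 \right)} = 778 \frac{1 + 94}{-80 + 17} = 778 \frac{1}{-63} \cdot 95 = 778 \left(\left(- \frac{1}{63}\right) 95\right) = 778 \left(- \frac{95}{63}\right) = - \frac{73910}{63}$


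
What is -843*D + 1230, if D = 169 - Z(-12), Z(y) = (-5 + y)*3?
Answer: -184230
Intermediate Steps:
Z(y) = -15 + 3*y
D = 220 (D = 169 - (-15 + 3*(-12)) = 169 - (-15 - 36) = 169 - 1*(-51) = 169 + 51 = 220)
-843*D + 1230 = -843*220 + 1230 = -185460 + 1230 = -184230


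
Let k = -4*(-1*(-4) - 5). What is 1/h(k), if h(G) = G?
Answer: ¼ ≈ 0.25000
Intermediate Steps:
k = 4 (k = -4*(4 - 5) = -4*(-1) = 4)
1/h(k) = 1/4 = ¼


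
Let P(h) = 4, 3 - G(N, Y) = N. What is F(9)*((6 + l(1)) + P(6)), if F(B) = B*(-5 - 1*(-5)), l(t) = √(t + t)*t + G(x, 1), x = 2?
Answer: 0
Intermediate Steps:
G(N, Y) = 3 - N
l(t) = 1 + √2*t^(3/2) (l(t) = √(t + t)*t + (3 - 1*2) = √(2*t)*t + (3 - 2) = (√2*√t)*t + 1 = √2*t^(3/2) + 1 = 1 + √2*t^(3/2))
F(B) = 0 (F(B) = B*(-5 + 5) = B*0 = 0)
F(9)*((6 + l(1)) + P(6)) = 0*((6 + (1 + √2*1^(3/2))) + 4) = 0*((6 + (1 + √2*1)) + 4) = 0*((6 + (1 + √2)) + 4) = 0*((7 + √2) + 4) = 0*(11 + √2) = 0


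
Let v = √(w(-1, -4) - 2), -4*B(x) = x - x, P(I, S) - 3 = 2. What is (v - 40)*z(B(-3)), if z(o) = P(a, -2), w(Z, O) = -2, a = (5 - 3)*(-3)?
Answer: -200 + 10*I ≈ -200.0 + 10.0*I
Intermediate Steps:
a = -6 (a = 2*(-3) = -6)
P(I, S) = 5 (P(I, S) = 3 + 2 = 5)
B(x) = 0 (B(x) = -(x - x)/4 = -¼*0 = 0)
z(o) = 5
v = 2*I (v = √(-2 - 2) = √(-4) = 2*I ≈ 2.0*I)
(v - 40)*z(B(-3)) = (2*I - 40)*5 = (-40 + 2*I)*5 = -200 + 10*I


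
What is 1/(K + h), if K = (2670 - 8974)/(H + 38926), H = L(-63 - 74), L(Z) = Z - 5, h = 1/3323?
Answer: -4027476/653419 ≈ -6.1637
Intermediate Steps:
h = 1/3323 ≈ 0.00030093
L(Z) = -5 + Z
H = -142 (H = -5 + (-63 - 74) = -5 - 137 = -142)
K = -197/1212 (K = (2670 - 8974)/(-142 + 38926) = -6304/38784 = -6304*1/38784 = -197/1212 ≈ -0.16254)
1/(K + h) = 1/(-197/1212 + 1/3323) = 1/(-653419/4027476) = -4027476/653419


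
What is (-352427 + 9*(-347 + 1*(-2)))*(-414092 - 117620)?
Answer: 189059772416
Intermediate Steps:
(-352427 + 9*(-347 + 1*(-2)))*(-414092 - 117620) = (-352427 + 9*(-347 - 2))*(-531712) = (-352427 + 9*(-349))*(-531712) = (-352427 - 3141)*(-531712) = -355568*(-531712) = 189059772416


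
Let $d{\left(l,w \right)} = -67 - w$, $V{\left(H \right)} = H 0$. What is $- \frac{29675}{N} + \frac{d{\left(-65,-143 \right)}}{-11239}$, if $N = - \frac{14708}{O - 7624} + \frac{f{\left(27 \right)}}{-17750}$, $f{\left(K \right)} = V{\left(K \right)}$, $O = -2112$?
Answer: $- \frac{811781448502}{41325803} \approx -19643.0$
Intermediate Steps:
$V{\left(H \right)} = 0$
$f{\left(K \right)} = 0$
$N = \frac{3677}{2434}$ ($N = - \frac{14708}{-2112 - 7624} + \frac{0}{-17750} = - \frac{14708}{-2112 - 7624} + 0 \left(- \frac{1}{17750}\right) = - \frac{14708}{-9736} + 0 = \left(-14708\right) \left(- \frac{1}{9736}\right) + 0 = \frac{3677}{2434} + 0 = \frac{3677}{2434} \approx 1.5107$)
$- \frac{29675}{N} + \frac{d{\left(-65,-143 \right)}}{-11239} = - \frac{29675}{\frac{3677}{2434}} + \frac{-67 - -143}{-11239} = \left(-29675\right) \frac{2434}{3677} + \left(-67 + 143\right) \left(- \frac{1}{11239}\right) = - \frac{72228950}{3677} + 76 \left(- \frac{1}{11239}\right) = - \frac{72228950}{3677} - \frac{76}{11239} = - \frac{811781448502}{41325803}$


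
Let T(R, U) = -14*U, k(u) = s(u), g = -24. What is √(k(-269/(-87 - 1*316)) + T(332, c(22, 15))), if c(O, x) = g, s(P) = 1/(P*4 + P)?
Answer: √608374435/1345 ≈ 18.338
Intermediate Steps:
s(P) = 1/(5*P) (s(P) = 1/(4*P + P) = 1/(5*P))
c(O, x) = -24
k(u) = 1/(5*u)
√(k(-269/(-87 - 1*316)) + T(332, c(22, 15))) = √(1/(5*((-269/(-87 - 1*316)))) - 14*(-24)) = √(1/(5*((-269/(-87 - 316)))) + 336) = √(1/(5*((-269/(-403)))) + 336) = √(1/(5*((-269*(-1/403)))) + 336) = √(1/(5*(269/403)) + 336) = √((⅕)*(403/269) + 336) = √(403/1345 + 336) = √(452323/1345) = √608374435/1345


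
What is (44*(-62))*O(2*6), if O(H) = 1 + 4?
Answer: -13640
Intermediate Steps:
O(H) = 5
(44*(-62))*O(2*6) = (44*(-62))*5 = -2728*5 = -13640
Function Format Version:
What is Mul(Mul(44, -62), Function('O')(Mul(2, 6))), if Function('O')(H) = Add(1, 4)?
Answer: -13640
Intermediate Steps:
Function('O')(H) = 5
Mul(Mul(44, -62), Function('O')(Mul(2, 6))) = Mul(Mul(44, -62), 5) = Mul(-2728, 5) = -13640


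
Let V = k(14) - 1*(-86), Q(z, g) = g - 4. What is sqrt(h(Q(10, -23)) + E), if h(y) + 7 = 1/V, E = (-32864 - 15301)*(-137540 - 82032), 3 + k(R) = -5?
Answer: sqrt(64342469809410)/78 ≈ 1.0284e+5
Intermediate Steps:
k(R) = -8 (k(R) = -3 - 5 = -8)
Q(z, g) = -4 + g
V = 78 (V = -8 - 1*(-86) = -8 + 86 = 78)
E = 10575685380 (E = -48165*(-219572) = 10575685380)
h(y) = -545/78 (h(y) = -7 + 1/78 = -545/78)
sqrt(h(Q(10, -23)) + E) = sqrt(-545/78 + 10575685380) = sqrt(824903459095/78) = sqrt(64342469809410)/78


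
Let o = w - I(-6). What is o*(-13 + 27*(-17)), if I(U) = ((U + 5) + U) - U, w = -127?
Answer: 59472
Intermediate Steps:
I(U) = 5 + U (I(U) = ((5 + U) + U) - U = (5 + 2*U) - U = 5 + U)
o = -126 (o = -127 - (5 - 6) = -127 - 1*(-1) = -127 + 1 = -126)
o*(-13 + 27*(-17)) = -126*(-13 + 27*(-17)) = -126*(-13 - 459) = -126*(-472) = 59472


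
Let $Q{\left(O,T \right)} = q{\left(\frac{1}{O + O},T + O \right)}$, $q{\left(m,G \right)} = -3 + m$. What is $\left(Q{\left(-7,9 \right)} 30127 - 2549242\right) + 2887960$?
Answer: $\frac{3446591}{14} \approx 2.4619 \cdot 10^{5}$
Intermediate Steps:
$Q{\left(O,T \right)} = -3 + \frac{1}{2 O}$ ($Q{\left(O,T \right)} = -3 + \frac{1}{O + O} = -3 + \frac{1}{2 O}$)
$\left(Q{\left(-7,9 \right)} 30127 - 2549242\right) + 2887960 = \left(\left(-3 + \frac{1}{2 \left(-7\right)}\right) 30127 - 2549242\right) + 2887960 = \left(\left(-3 + \frac{1}{2} \left(- \frac{1}{7}\right)\right) 30127 - 2549242\right) + 2887960 = \left(\left(-3 - \frac{1}{14}\right) 30127 - 2549242\right) + 2887960 = \left(\left(- \frac{43}{14}\right) 30127 - 2549242\right) + 2887960 = \left(- \frac{1295461}{14} - 2549242\right) + 2887960 = - \frac{36984849}{14} + 2887960 = \frac{3446591}{14}$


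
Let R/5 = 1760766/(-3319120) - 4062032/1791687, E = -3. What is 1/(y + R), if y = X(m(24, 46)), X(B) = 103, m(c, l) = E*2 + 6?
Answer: 84954630792/7561961742713 ≈ 0.011234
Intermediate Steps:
m(c, l) = 0 (m(c, l) = -3*2 + 6 = -6 + 6 = 0)
R = -1188365228863/84954630792 (R = 5*(1760766/(-3319120) - 4062032/1791687) = 5*(1760766*(-1/3319120) - 4062032*1/1791687) = 5*(-125769/237080 - 4062032/1791687) = 5*(-1188365228863/424773153960) = -1188365228863/84954630792 ≈ -13.988)
y = 103
1/(y + R) = 1/(103 - 1188365228863/84954630792) = 1/(7561961742713/84954630792) = 84954630792/7561961742713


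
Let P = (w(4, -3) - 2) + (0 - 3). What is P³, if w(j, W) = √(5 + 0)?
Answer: -200 + 80*√5 ≈ -21.115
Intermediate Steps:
w(j, W) = √5
P = -5 + √5 (P = (√5 - 2) + (0 - 3) = (-2 + √5) - 3 = -5 + √5 ≈ -2.7639)
P³ = (-5 + √5)³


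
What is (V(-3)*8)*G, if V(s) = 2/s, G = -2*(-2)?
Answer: -64/3 ≈ -21.333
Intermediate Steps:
G = 4
(V(-3)*8)*G = ((2/(-3))*8)*4 = ((2*(-⅓))*8)*4 = -⅔*8*4 = -16/3*4 = -64/3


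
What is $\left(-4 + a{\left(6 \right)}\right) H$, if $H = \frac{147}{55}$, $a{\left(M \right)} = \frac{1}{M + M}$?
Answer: $- \frac{2303}{220} \approx -10.468$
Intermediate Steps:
$a{\left(M \right)} = \frac{1}{2 M}$
$H = \frac{147}{55}$ ($H = 147 \cdot \frac{1}{55} = \frac{147}{55} \approx 2.6727$)
$\left(-4 + a{\left(6 \right)}\right) H = \left(-4 + \frac{1}{2 \cdot 6}\right) \frac{147}{55} = \left(-4 + \frac{1}{2} \cdot \frac{1}{6}\right) \frac{147}{55} = \left(-4 + \frac{1}{12}\right) \frac{147}{55} = \left(- \frac{47}{12}\right) \frac{147}{55} = - \frac{2303}{220}$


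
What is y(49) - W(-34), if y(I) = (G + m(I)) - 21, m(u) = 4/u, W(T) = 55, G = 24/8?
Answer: -3573/49 ≈ -72.918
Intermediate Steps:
G = 3 (G = 24*(⅛) = 3)
y(I) = -18 + 4/I (y(I) = (3 + 4/I) - 21 = -18 + 4/I)
y(49) - W(-34) = (-18 + 4/49) - 1*55 = (-18 + 4*(1/49)) - 55 = (-18 + 4/49) - 55 = -878/49 - 55 = -3573/49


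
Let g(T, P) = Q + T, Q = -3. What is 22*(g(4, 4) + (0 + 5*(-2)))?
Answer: -198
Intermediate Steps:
g(T, P) = -3 + T
22*(g(4, 4) + (0 + 5*(-2))) = 22*((-3 + 4) + (0 + 5*(-2))) = 22*(1 + (0 - 10)) = 22*(1 - 10) = 22*(-9) = -198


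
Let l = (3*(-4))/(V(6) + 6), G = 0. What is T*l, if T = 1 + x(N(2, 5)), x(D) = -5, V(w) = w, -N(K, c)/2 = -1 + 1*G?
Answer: 4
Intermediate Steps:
N(K, c) = 2 (N(K, c) = -2*(-1 + 1*0) = -2*(-1 + 0) = -2*(-1) = 2)
T = -4 (T = 1 - 5 = -4)
l = -1 (l = (3*(-4))/(6 + 6) = -12/12 = -12*1/12 = -1)
T*l = -4*(-1) = 4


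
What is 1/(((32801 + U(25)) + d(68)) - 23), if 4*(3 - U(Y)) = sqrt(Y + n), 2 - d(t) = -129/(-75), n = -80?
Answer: 327812800/10746123218759 + 2500*I*sqrt(55)/10746123218759 ≈ 3.0505e-5 + 1.7253e-9*I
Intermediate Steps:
d(t) = 7/25 (d(t) = 2 - (-129)/(-75) = 2 - (-129)*(-1)/75 = 2 - 1*43/25 = 2 - 43/25 = 7/25)
U(Y) = 3 - sqrt(-80 + Y)/4 (U(Y) = 3 - sqrt(Y - 80)/4 = 3 - sqrt(-80 + Y)/4)
1/(((32801 + U(25)) + d(68)) - 23) = 1/(((32801 + (3 - sqrt(-80 + 25)/4)) + 7/25) - 23) = 1/(((32801 + (3 - I*sqrt(55)/4)) + 7/25) - 23) = 1/(((32804 - I*sqrt(55)/4) + 7/25) - 23) = 1/((820107/25 - I*sqrt(55)/4) - 23) = 1/(819532/25 - I*sqrt(55)/4)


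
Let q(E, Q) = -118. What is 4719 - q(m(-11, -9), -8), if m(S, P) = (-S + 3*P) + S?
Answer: 4837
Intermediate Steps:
m(S, P) = 3*P
4719 - q(m(-11, -9), -8) = 4719 - 1*(-118) = 4719 + 118 = 4837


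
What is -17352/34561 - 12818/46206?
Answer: -36610865/46968399 ≈ -0.77948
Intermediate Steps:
-17352/34561 - 12818/46206 = -17352*1/34561 - 12818*1/46206 = -17352/34561 - 377/1359 = -36610865/46968399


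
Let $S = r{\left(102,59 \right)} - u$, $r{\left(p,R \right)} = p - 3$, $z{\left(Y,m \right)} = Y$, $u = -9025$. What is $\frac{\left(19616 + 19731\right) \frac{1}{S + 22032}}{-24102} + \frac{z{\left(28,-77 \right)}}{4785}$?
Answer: $\frac{6945846047}{1197720449640} \approx 0.0057992$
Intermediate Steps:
$r{\left(p,R \right)} = -3 + p$
$S = 9124$ ($S = \left(-3 + 102\right) - -9025 = 99 + 9025 = 9124$)
$\frac{\left(19616 + 19731\right) \frac{1}{S + 22032}}{-24102} + \frac{z{\left(28,-77 \right)}}{4785} = \frac{\left(19616 + 19731\right) \frac{1}{9124 + 22032}}{-24102} + \frac{28}{4785} = \frac{39347}{31156} \left(- \frac{1}{24102}\right) + 28 \cdot \frac{1}{4785} = 39347 \cdot \frac{1}{31156} \left(- \frac{1}{24102}\right) + \frac{28}{4785} = \frac{39347}{31156} \left(- \frac{1}{24102}\right) + \frac{28}{4785} = - \frac{39347}{750921912} + \frac{28}{4785} = \frac{6945846047}{1197720449640}$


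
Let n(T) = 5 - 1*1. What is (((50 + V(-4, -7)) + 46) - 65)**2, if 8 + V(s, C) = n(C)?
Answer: 729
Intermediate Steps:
n(T) = 4 (n(T) = 5 - 1 = 4)
V(s, C) = -4 (V(s, C) = -8 + 4 = -4)
(((50 + V(-4, -7)) + 46) - 65)**2 = (((50 - 4) + 46) - 65)**2 = ((46 + 46) - 65)**2 = (92 - 65)**2 = 27**2 = 729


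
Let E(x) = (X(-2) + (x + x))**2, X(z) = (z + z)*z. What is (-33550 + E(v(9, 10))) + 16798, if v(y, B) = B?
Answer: -15968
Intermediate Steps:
X(z) = 2*z**2 (X(z) = (2*z)*z = 2*z**2)
E(x) = (8 + 2*x)**2 (E(x) = (2*(-2)**2 + (x + x))**2 = (2*4 + 2*x)**2 = (8 + 2*x)**2)
(-33550 + E(v(9, 10))) + 16798 = (-33550 + 4*(4 + 10)**2) + 16798 = (-33550 + 4*14**2) + 16798 = (-33550 + 4*196) + 16798 = (-33550 + 784) + 16798 = -32766 + 16798 = -15968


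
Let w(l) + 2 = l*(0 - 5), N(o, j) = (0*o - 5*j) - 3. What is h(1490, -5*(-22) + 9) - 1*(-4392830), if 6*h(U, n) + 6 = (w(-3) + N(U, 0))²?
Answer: 13178537/3 ≈ 4.3928e+6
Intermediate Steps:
N(o, j) = -3 - 5*j (N(o, j) = (0 - 5*j) - 3 = -5*j - 3 = -3 - 5*j)
w(l) = -2 - 5*l (w(l) = -2 + l*(0 - 5) = -2 + l*(-5) = -2 - 5*l)
h(U, n) = 47/3 (h(U, n) = -1 + ((-2 - 5*(-3)) + (-3 - 5*0))²/6 = -1 + ((-2 + 15) + (-3 + 0))²/6 = -1 + (13 - 3)²/6 = -1 + (⅙)*10² = -1 + (⅙)*100 = -1 + 50/3 = 47/3)
h(1490, -5*(-22) + 9) - 1*(-4392830) = 47/3 - 1*(-4392830) = 47/3 + 4392830 = 13178537/3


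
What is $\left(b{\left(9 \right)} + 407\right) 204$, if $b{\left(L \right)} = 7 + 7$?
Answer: $85884$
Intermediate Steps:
$b{\left(L \right)} = 14$
$\left(b{\left(9 \right)} + 407\right) 204 = \left(14 + 407\right) 204 = 421 \cdot 204 = 85884$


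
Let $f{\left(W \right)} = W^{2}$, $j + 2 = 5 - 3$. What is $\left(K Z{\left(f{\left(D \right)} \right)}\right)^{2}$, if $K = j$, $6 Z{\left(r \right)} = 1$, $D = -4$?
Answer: $0$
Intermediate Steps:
$j = 0$ ($j = -2 + \left(5 - 3\right) = -2 + 2 = 0$)
$Z{\left(r \right)} = \frac{1}{6}$ ($Z{\left(r \right)} = \frac{1}{6} \cdot 1 = \frac{1}{6}$)
$K = 0$
$\left(K Z{\left(f{\left(D \right)} \right)}\right)^{2} = \left(0 \cdot \frac{1}{6}\right)^{2} = 0^{2} = 0$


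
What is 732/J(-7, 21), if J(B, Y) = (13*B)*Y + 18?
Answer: -244/631 ≈ -0.38669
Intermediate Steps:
J(B, Y) = 18 + 13*B*Y (J(B, Y) = 13*B*Y + 18 = 18 + 13*B*Y)
732/J(-7, 21) = 732/(18 + 13*(-7)*21) = 732/(18 - 1911) = 732/(-1893) = 732*(-1/1893) = -244/631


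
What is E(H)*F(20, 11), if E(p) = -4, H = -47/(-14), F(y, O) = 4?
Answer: -16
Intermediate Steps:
H = 47/14 (H = -47*(-1/14) = 47/14 ≈ 3.3571)
E(H)*F(20, 11) = -4*4 = -16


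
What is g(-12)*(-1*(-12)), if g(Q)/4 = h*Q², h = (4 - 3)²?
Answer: 6912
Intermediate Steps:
h = 1 (h = 1² = 1)
g(Q) = 4*Q² (g(Q) = 4*(1*Q²) = 4*Q²)
g(-12)*(-1*(-12)) = (4*(-12)²)*(-1*(-12)) = (4*144)*12 = 576*12 = 6912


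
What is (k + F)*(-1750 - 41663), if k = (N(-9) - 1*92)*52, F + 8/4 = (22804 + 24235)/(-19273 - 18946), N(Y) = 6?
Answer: 7425309377985/38219 ≈ 1.9428e+8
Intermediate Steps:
F = -123477/38219 (F = -2 + (22804 + 24235)/(-19273 - 18946) = -2 + 47039/(-38219) = -2 + 47039*(-1/38219) = -2 - 47039/38219 = -123477/38219 ≈ -3.2308)
k = -4472 (k = (6 - 1*92)*52 = (6 - 92)*52 = -86*52 = -4472)
(k + F)*(-1750 - 41663) = (-4472 - 123477/38219)*(-1750 - 41663) = -171038845/38219*(-43413) = 7425309377985/38219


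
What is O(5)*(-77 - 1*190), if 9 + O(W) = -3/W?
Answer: 12816/5 ≈ 2563.2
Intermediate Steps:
O(W) = -9 - 3/W
O(5)*(-77 - 1*190) = (-9 - 3/5)*(-77 - 1*190) = (-9 - 3*⅕)*(-77 - 190) = (-9 - ⅗)*(-267) = -48/5*(-267) = 12816/5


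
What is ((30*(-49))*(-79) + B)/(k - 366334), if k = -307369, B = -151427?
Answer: 35297/673703 ≈ 0.052393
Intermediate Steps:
((30*(-49))*(-79) + B)/(k - 366334) = ((30*(-49))*(-79) - 151427)/(-307369 - 366334) = (-1470*(-79) - 151427)/(-673703) = (116130 - 151427)*(-1/673703) = -35297*(-1/673703) = 35297/673703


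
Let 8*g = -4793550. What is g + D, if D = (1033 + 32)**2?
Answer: 2140125/4 ≈ 5.3503e+5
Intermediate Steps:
D = 1134225 (D = 1065**2 = 1134225)
g = -2396775/4 (g = (1/8)*(-4793550) = -2396775/4 ≈ -5.9919e+5)
g + D = -2396775/4 + 1134225 = 2140125/4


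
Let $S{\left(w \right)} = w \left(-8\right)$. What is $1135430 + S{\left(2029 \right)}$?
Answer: $1119198$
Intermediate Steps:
$S{\left(w \right)} = - 8 w$
$1135430 + S{\left(2029 \right)} = 1135430 - 16232 = 1119198$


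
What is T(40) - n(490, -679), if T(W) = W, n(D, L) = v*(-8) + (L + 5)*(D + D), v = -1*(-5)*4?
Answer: 660720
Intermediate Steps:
v = 20 (v = 5*4 = 20)
n(D, L) = -160 + 2*D*(5 + L) (n(D, L) = 20*(-8) + (L + 5)*(D + D) = -160 + (5 + L)*(2*D) = -160 + 2*D*(5 + L))
T(40) - n(490, -679) = 40 - (-160 + 10*490 + 2*490*(-679)) = 40 - (-160 + 4900 - 665420) = 40 - 1*(-660680) = 40 + 660680 = 660720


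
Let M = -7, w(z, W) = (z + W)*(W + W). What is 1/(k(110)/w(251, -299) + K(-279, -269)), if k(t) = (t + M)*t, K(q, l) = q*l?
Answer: 14352/1077137617 ≈ 1.3324e-5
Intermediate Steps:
w(z, W) = 2*W*(W + z) (w(z, W) = (W + z)*(2*W) = 2*W*(W + z))
K(q, l) = l*q
k(t) = t*(-7 + t) (k(t) = (t - 7)*t = (-7 + t)*t = t*(-7 + t))
1/(k(110)/w(251, -299) + K(-279, -269)) = 1/((110*(-7 + 110))/((2*(-299)*(-299 + 251))) - 269*(-279)) = 1/((110*103)/((2*(-299)*(-48))) + 75051) = 1/(11330/28704 + 75051) = 1/(11330*(1/28704) + 75051) = 1/(5665/14352 + 75051) = 1/(1077137617/14352) = 14352/1077137617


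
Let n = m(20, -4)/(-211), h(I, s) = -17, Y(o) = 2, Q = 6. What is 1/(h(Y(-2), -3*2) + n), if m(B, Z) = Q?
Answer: -211/3593 ≈ -0.058725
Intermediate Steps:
m(B, Z) = 6
n = -6/211 (n = 6/(-211) = 6*(-1/211) = -6/211 ≈ -0.028436)
1/(h(Y(-2), -3*2) + n) = 1/(-17 - 6/211) = 1/(-3593/211) = -211/3593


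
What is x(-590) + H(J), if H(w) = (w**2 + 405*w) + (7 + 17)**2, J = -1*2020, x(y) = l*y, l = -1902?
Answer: 4385056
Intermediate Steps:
x(y) = -1902*y
J = -2020
H(w) = 576 + w**2 + 405*w (H(w) = (w**2 + 405*w) + 24**2 = (w**2 + 405*w) + 576 = 576 + w**2 + 405*w)
x(-590) + H(J) = -1902*(-590) + (576 + (-2020)**2 + 405*(-2020)) = 1122180 + (576 + 4080400 - 818100) = 1122180 + 3262876 = 4385056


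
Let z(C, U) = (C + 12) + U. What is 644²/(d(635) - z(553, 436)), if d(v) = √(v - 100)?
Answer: -9025016/21771 - 9016*√535/21771 ≈ -424.12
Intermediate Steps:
d(v) = √(-100 + v)
z(C, U) = 12 + C + U (z(C, U) = (12 + C) + U = 12 + C + U)
644²/(d(635) - z(553, 436)) = 644²/(√(-100 + 635) - (12 + 553 + 436)) = 414736/(√535 - 1*1001) = 414736/(√535 - 1001) = 414736/(-1001 + √535)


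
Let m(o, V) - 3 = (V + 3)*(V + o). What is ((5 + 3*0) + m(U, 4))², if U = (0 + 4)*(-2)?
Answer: 400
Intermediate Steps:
U = -8 (U = 4*(-2) = -8)
m(o, V) = 3 + (3 + V)*(V + o) (m(o, V) = 3 + (V + 3)*(V + o) = 3 + (3 + V)*(V + o))
((5 + 3*0) + m(U, 4))² = ((5 + 3*0) + (3 + 4² + 3*4 + 3*(-8) + 4*(-8)))² = ((5 + 0) + (3 + 16 + 12 - 24 - 32))² = (5 - 25)² = (-20)² = 400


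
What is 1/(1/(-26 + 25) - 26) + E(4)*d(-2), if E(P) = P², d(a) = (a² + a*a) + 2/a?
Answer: 3023/27 ≈ 111.96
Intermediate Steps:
d(a) = 2/a + 2*a² (d(a) = (a² + a²) + 2/a = 2*a² + 2/a = 2/a + 2*a²)
1/(1/(-26 + 25) - 26) + E(4)*d(-2) = 1/(1/(-26 + 25) - 26) + 4²*(2*(1 + (-2)³)/(-2)) = 1/(1/(-1) - 26) + 16*(2*(-½)*(1 - 8)) = 1/(-1 - 26) + 16*(2*(-½)*(-7)) = 1/(-27) + 16*7 = -1/27 + 112 = 3023/27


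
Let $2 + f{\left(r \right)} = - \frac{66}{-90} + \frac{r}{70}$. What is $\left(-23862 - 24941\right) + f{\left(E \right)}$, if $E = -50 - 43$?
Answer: $- \frac{2049835}{42} \approx -48806.0$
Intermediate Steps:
$E = -93$
$f{\left(r \right)} = - \frac{19}{15} + \frac{r}{70}$ ($f{\left(r \right)} = -2 + \left(- \frac{66}{-90} + \frac{r}{70}\right) = -2 + \left(\left(-66\right) \left(- \frac{1}{90}\right) + r \frac{1}{70}\right) = -2 + \left(\frac{11}{15} + \frac{r}{70}\right) = - \frac{19}{15} + \frac{r}{70}$)
$\left(-23862 - 24941\right) + f{\left(E \right)} = \left(-23862 - 24941\right) + \left(- \frac{19}{15} + \frac{1}{70} \left(-93\right)\right) = -48803 - \frac{109}{42} = - \frac{2049835}{42}$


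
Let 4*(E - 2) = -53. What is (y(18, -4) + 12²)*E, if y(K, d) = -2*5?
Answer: -3015/2 ≈ -1507.5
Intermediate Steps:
E = -45/4 (E = 2 + (¼)*(-53) = 2 - 53/4 = -45/4 ≈ -11.250)
y(K, d) = -10
(y(18, -4) + 12²)*E = (-10 + 12²)*(-45/4) = (-10 + 144)*(-45/4) = 134*(-45/4) = -3015/2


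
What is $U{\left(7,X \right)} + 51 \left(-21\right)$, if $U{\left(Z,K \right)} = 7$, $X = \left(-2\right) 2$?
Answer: $-1064$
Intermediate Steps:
$X = -4$
$U{\left(7,X \right)} + 51 \left(-21\right) = 7 + 51 \left(-21\right) = 7 - 1071 = -1064$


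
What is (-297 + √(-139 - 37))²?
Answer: 88033 - 2376*I*√11 ≈ 88033.0 - 7880.3*I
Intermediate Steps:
(-297 + √(-139 - 37))² = (-297 + √(-176))² = (-297 + 4*I*√11)²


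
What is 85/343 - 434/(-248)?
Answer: 2741/1372 ≈ 1.9978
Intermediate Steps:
85/343 - 434/(-248) = 85*(1/343) - 434*(-1/248) = 85/343 + 7/4 = 2741/1372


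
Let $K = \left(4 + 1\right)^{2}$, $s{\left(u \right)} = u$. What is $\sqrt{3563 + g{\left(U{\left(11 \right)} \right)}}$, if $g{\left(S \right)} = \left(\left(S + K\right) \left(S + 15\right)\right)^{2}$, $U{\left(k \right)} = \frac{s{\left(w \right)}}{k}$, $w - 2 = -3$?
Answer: $\frac{\sqrt{2071409979}}{121} \approx 376.14$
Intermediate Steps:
$w = -1$ ($w = 2 - 3 = -1$)
$U{\left(k \right)} = - \frac{1}{k}$
$K = 25$ ($K = 5^{2} = 25$)
$g{\left(S \right)} = \left(15 + S\right)^{2} \left(25 + S\right)^{2}$ ($g{\left(S \right)} = \left(\left(S + 25\right) \left(S + 15\right)\right)^{2} = \left(\left(25 + S\right) \left(15 + S\right)\right)^{2} = \left(\left(15 + S\right) \left(25 + S\right)\right)^{2} = \left(15 + S\right)^{2} \left(25 + S\right)^{2}$)
$\sqrt{3563 + g{\left(U{\left(11 \right)} \right)}} = \sqrt{3563 + \left(15 - \frac{1}{11}\right)^{2} \left(25 - \frac{1}{11}\right)^{2}} = \sqrt{3563 + \left(\frac{164}{11}\right)^{2} \left(\frac{274}{11}\right)^{2}} = \sqrt{3563 + \frac{26896}{121} \cdot \frac{75076}{121}} = \sqrt{3563 + \frac{2019244096}{14641}} = \sqrt{\frac{2071409979}{14641}} = \frac{\sqrt{2071409979}}{121}$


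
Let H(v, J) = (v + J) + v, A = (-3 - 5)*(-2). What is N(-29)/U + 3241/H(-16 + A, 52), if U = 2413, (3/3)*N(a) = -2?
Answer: 7820429/125476 ≈ 62.326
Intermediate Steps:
N(a) = -2
A = 16 (A = -8*(-2) = 16)
H(v, J) = J + 2*v (H(v, J) = (J + v) + v = J + 2*v)
N(-29)/U + 3241/H(-16 + A, 52) = -2/2413 + 3241/(52 + 2*(-16 + 16)) = -2*1/2413 + 3241/(52 + 2*0) = -2/2413 + 3241/(52 + 0) = -2/2413 + 3241/52 = 7820429/125476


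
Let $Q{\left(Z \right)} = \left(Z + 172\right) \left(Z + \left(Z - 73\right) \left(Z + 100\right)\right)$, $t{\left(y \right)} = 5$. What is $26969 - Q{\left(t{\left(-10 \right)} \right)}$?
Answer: $1289864$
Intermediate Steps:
$Q{\left(Z \right)} = \left(172 + Z\right) \left(Z + \left(-73 + Z\right) \left(100 + Z\right)\right)$
$26969 - Q{\left(t{\left(-10 \right)} \right)} = 26969 - \left(-1255600 + 5^{3} - 12420 + 200 \cdot 5^{2}\right) = 26969 - \left(-1255600 + 125 - 12420 + 200 \cdot 25\right) = 26969 - \left(-1255600 + 125 - 12420 + 5000\right) = 26969 - -1262895 = 26969 + 1262895 = 1289864$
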